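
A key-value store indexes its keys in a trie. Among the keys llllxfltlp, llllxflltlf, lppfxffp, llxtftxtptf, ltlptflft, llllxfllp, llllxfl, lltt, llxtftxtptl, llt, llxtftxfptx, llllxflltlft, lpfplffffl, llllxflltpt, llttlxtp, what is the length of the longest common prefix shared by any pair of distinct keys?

11

Equivalently: take the maximum, over all pairs, of their longest common prefix length.
"llllxflltlf" and "llllxflltlft" agree on "llllxflltlf" (11 characters) before diverging; nothing deeper is shared.
Longest shared-prefix length: 11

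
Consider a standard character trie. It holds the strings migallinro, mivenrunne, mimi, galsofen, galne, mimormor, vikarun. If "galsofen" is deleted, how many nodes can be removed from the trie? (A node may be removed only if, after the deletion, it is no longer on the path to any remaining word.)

After clearing the end-marker at "galsofen", prune upward until reaching a node still needed by another word.
The suffix "sofen" (5 nodes) is used only by "galsofen"; the node for "gal" still has the child "n", so pruning stops there.
Nodes removed: 5

5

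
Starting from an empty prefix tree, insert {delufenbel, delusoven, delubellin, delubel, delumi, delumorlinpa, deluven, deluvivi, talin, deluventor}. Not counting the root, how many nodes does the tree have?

Count nodes per top-level branch (shared prefixes stored once):
  'd'-branch (delubel, delubellin, delufenbel, delumi, delumorlinpa, delusoven, deluven, deluventor, deluvivi): 39 nodes
  't'-branch (talin): 5 nodes
Sum: 44

44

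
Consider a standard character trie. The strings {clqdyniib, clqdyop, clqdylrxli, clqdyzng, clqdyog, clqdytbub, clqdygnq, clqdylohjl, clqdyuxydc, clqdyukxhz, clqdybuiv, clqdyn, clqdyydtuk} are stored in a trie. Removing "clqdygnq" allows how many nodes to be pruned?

A node on "clqdygnq"'s path can go only if nothing else ends at it or branches off below it.
The suffix "gnq" (3 nodes) is used only by "clqdygnq"; the node for "clqdy" still has the child "n", so pruning stops there.
Nodes removed: 3

3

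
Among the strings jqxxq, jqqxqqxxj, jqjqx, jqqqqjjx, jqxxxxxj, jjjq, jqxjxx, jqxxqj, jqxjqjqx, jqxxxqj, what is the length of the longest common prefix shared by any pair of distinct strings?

5

Look for the deepest trie node that still has at least two words in its subtree.
e.g. "jqxxq" and "jqxxqj" share the prefix "jqxxq" of length 5; no pair shares a longer one.
Longest shared-prefix length: 5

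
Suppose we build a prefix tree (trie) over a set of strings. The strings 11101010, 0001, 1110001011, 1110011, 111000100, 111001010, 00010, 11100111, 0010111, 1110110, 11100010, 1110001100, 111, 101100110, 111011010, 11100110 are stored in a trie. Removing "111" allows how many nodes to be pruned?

A node on "111"'s path can go only if nothing else ends at it or branches off below it.
Every node on "111" is still needed (e.g. by "11101010"), so nothing is freed.
Nodes removed: 0

0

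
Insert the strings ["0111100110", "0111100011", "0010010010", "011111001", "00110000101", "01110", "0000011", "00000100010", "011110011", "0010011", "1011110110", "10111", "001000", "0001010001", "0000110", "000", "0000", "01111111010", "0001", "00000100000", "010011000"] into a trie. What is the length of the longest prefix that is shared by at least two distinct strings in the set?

9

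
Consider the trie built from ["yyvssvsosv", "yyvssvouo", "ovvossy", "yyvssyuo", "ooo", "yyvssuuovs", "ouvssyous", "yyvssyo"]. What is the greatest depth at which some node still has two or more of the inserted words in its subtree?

The deepest shared node is where two words last agree before diverging.
"yyvssvouo" and "yyvssvsosv" agree on "yyvssv" (6 characters) before diverging; nothing deeper is shared.
Longest shared-prefix length: 6

6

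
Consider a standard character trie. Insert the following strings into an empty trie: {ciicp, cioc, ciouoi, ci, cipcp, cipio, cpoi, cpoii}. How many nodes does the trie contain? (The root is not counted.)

19

Trie structure (* marks end of a word):
(root)
└─ c
   ├─ i *
   │  ├─ i
   │  │  └─ c
   │  │     └─ p *
   │  ├─ o
   │  │  ├─ c *
   │  │  └─ u
   │  │     └─ o
   │  │        └─ i *
   │  └─ p
   │     ├─ c
   │     │  └─ p *
   │     └─ i
   │        └─ o *
   └─ p
      └─ o
         └─ i *
            └─ i *
Counting every labelled node above: 19.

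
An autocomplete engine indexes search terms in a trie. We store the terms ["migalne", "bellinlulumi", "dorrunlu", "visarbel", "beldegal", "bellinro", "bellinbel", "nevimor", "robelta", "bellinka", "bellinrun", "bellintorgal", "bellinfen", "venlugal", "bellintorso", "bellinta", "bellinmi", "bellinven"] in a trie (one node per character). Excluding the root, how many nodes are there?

87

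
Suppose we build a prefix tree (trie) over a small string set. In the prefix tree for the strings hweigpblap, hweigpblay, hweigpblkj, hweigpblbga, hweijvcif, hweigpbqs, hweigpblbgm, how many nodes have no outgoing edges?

Leaves are exactly the stored words that no other stored word extends.
Those words: "hweigpblap", "hweigpblay", "hweigpblbga", "hweigpblbgm", "hweigpblkj", "hweigpbqs", "hweijvcif"
Leaf count: 7

7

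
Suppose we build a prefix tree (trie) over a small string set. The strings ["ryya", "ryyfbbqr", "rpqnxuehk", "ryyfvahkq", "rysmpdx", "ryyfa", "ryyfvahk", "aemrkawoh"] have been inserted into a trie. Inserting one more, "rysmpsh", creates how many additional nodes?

2

The longest prefix of "rysmpsh" already in the trie is "rysmp" (length 5).
Each of the 2 remaining characters creates one node.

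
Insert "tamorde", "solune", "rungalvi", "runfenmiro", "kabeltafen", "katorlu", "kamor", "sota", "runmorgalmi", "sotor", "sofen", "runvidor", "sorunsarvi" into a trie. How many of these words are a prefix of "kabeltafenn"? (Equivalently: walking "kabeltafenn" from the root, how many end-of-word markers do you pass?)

1

Check each prefix of "kabeltafenn" against the stored set — each match is an end-marker on the path.
Prefixes of the query that are stored words: "kabeltafen"
Count: 1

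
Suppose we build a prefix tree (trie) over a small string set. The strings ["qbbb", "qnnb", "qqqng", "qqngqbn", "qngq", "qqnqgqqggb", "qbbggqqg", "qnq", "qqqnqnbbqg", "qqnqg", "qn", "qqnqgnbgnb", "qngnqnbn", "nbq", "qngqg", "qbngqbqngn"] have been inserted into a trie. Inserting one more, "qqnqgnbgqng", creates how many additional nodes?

The longest prefix of "qqnqgnbgqng" already in the trie is "qqnqgnbg" (length 8).
New nodes needed: |"qqnqgnbgqng"| − 8 = 11 − 8 = 3.

3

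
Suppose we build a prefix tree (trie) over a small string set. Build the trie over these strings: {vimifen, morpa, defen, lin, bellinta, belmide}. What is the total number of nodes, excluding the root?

32

Trie structure (* marks end of a word):
(root)
├─ b
│  └─ e
│     └─ l
│        ├─ l
│        │  └─ i
│        │     └─ n
│        │        └─ t
│        │           └─ a *
│        └─ m
│           └─ i
│              └─ d
│                 └─ e *
├─ d
│  └─ e
│     └─ f
│        └─ e
│           └─ n *
├─ l
│  └─ i
│     └─ n *
├─ m
│  └─ o
│     └─ r
│        └─ p
│           └─ a *
└─ v
   └─ i
      └─ m
         └─ i
            └─ f
               └─ e
                  └─ n *
Counting every labelled node above: 32.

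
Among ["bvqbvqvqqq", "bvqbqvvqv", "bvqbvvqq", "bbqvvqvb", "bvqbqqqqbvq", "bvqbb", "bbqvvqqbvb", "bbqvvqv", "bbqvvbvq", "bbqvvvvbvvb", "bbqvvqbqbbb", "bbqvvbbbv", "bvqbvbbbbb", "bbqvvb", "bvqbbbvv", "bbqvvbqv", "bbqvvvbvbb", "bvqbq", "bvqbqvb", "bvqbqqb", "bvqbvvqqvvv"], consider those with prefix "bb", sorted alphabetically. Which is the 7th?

bbqvvqv

Filter for "bb…" and sort: "bbqvvb", "bbqvvbbbv", "bbqvvbqv", "bbqvvbvq", "bbqvvqbqbbb", "bbqvvqqbvb", "bbqvvqv", "bbqvvqvb", "bbqvvvbvbb", "bbqvvvvbvvb"
Position 7: bbqvvqv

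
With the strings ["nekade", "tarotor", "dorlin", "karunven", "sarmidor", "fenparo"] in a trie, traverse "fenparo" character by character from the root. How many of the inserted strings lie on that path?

1

Traverse "fenparo" character by character; count nodes along the way that are marked as word ends.
Prefixes of the query that are stored words: "fenparo"
Count: 1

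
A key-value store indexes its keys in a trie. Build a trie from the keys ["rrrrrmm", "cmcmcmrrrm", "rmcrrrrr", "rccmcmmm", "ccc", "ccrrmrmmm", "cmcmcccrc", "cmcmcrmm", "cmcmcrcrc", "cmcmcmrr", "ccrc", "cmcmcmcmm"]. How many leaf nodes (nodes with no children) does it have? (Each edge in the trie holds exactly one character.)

11

Leaves are exactly the stored words that no other stored word extends.
Those words: "ccc", "ccrc", "ccrrmrmmm", "cmcmcccrc", "cmcmcmcmm", "cmcmcmrrrm", "cmcmcrcrc", "cmcmcrmm", "rccmcmmm", "rmcrrrrr", "rrrrrmm"
Leaf count: 11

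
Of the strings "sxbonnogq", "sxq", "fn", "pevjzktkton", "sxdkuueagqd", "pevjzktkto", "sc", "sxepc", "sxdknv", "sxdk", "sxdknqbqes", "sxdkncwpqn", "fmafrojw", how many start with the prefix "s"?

Filter for entries beginning with "s":
Matches: "sc", "sxbonnogq", "sxdk", "sxdkncwpqn", "sxdknqbqes", "sxdknv", "sxdkuueagqd", "sxepc", "sxq"
Count: 9

9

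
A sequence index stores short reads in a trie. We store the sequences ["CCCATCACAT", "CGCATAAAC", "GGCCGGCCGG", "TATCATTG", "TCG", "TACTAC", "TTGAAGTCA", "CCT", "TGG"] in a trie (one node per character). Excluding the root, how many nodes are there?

Trace insertions, counting only characters that open a new branch:
  "CCCATCACAT" → 10 new (C, C, C, A, T, C, A, C, A, T)
  "CGCATAAAC" → prefix "C" already present; 8 new (G, C, A, T, A, A, A, C)
  "GGCCGGCCGG" → 10 new (G, G, C, C, G, G, C, C, G, G)
  "TATCATTG" → 8 new (T, A, T, C, A, T, T, G)
  "TCG" → prefix "T" already present; 2 new (C, G)
  "TACTAC" → prefix "TA" already present; 4 new (C, T, A, C)
  "TTGAAGTCA" → prefix "T" already present; 8 new (T, G, A, A, G, T, C, A)
  "CCT" → prefix "CC" already present; 1 new (T)
  "TGG" → prefix "T" already present; 2 new (G, G)
Total nodes = 10 + 8 + 10 + 8 + 2 + 4 + 8 + 1 + 2 = 53

53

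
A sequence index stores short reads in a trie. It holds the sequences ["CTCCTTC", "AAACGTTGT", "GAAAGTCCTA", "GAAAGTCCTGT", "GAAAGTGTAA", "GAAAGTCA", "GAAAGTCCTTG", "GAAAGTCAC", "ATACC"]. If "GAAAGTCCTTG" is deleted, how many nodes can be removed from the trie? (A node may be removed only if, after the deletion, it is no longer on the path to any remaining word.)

A node on "GAAAGTCCTTG"'s path can go only if nothing else ends at it or branches off below it.
The suffix "TG" (2 nodes) is used only by "GAAAGTCCTTG"; the node for "GAAAGTCCT" still has the child "A", so pruning stops there.
Nodes removed: 2

2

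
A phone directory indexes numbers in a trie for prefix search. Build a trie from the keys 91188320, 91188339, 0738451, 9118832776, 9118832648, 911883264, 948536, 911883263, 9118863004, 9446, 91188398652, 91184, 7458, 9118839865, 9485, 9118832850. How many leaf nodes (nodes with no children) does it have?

13

Leaves are exactly the stored words that no other stored word extends.
Those words: "0738451", "7458", "91184", "91188320", "911883263", "9118832648", "9118832776", "9118832850", "91188339", "91188398652", "9118863004", "9446", "948536"
Leaf count: 13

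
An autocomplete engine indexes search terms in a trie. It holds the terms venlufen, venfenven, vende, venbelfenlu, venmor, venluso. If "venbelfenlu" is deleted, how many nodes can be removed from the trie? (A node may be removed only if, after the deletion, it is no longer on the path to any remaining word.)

8

A node on "venbelfenlu"'s path can go only if nothing else ends at it or branches off below it.
The suffix "belfenlu" (8 nodes) is used only by "venbelfenlu"; the node for "ven" still has the child "l", so pruning stops there.
Nodes removed: 8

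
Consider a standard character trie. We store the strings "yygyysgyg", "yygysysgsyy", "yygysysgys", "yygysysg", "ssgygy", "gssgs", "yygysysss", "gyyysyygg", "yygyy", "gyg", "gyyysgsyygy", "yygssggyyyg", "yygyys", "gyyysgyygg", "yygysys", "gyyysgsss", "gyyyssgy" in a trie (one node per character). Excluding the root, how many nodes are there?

63

Count nodes per top-level branch (shared prefixes stored once):
  'g'-branch (gssgs, gyg, gyyysgsss, gyyysgsyygy, gyyysgyygg, gyyyssgy, gyyysyygg): 29 nodes
  's'-branch (ssgygy): 6 nodes
  'y'-branch (yygssggyyyg, yygysys, yygysysg, yygysysgsyy, yygysysgys, yygysysss, yygyy, yygyys, yygyysgyg): 28 nodes
Sum: 63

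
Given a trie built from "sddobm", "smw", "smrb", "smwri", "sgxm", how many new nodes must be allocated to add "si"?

1

The longest prefix of "si" already in the trie is "s" (length 1).
So 2 − 1 = 1 new nodes.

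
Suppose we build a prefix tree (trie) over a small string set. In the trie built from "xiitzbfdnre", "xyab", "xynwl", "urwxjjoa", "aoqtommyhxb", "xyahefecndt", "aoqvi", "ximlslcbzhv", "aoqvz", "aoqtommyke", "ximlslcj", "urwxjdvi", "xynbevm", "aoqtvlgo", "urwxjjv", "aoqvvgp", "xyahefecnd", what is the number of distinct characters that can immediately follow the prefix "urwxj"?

The children of the "urwxj" node are the distinct next characters among strings starting with "urwxj".
Characters that immediately follow "urwxj" among the stored strings: {d, j}.
That node has 2 child edges.

2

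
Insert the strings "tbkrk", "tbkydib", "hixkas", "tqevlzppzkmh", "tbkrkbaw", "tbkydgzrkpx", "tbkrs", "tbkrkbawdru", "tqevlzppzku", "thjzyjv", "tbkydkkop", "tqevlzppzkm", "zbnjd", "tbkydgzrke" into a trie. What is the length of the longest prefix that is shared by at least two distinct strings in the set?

Look for the deepest trie node that still has at least two words in its subtree.
"tqevlzppzkm" and "tqevlzppzkmh" agree on "tqevlzppzkm" (11 characters) before diverging; nothing deeper is shared.
Longest shared-prefix length: 11

11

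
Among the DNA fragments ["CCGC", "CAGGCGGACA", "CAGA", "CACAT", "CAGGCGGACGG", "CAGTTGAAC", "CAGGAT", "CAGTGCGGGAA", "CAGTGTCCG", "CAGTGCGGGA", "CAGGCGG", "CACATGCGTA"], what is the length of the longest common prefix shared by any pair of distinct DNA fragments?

10

Look for the deepest trie node that still has at least two words in its subtree.
e.g. "CAGTGCGGGA" and "CAGTGCGGGAA" share the prefix "CAGTGCGGGA" of length 10; no pair shares a longer one.
Longest shared-prefix length: 10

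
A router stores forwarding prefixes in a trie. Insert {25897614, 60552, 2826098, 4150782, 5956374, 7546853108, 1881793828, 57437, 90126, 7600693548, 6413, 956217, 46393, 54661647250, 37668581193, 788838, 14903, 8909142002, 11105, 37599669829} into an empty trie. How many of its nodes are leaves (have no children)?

20

Leaves are exactly the stored words that no other stored word extends.
Those words: "11105", "14903", "1881793828", "25897614", "2826098", "37599669829", "37668581193", "4150782", "46393", "54661647250", "57437", "5956374", "60552", "6413", "7546853108", "7600693548", "788838", "8909142002", "90126", "956217"
Leaf count: 20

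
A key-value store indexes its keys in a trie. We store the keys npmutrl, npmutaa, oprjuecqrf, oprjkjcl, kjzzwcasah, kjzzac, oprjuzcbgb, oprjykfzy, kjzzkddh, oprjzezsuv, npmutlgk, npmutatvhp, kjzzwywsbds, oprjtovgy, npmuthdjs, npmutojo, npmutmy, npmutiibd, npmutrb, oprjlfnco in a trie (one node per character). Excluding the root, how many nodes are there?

92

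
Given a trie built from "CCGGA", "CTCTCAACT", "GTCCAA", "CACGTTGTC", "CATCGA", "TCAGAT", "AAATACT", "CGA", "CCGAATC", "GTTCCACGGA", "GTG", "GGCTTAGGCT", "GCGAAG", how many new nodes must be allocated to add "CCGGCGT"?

Walking "CCGGCGT" from the root, the first 4 characters ("CCGG") follow existing edges; "C" is the first miss.
So 7 − 4 = 3 new nodes.

3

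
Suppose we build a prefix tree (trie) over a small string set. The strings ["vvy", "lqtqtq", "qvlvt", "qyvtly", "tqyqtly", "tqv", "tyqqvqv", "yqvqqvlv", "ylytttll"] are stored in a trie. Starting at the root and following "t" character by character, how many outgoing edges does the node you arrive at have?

The children of the "t" node are the distinct next characters among strings starting with "t".
Characters that immediately follow "t" among the stored strings: {q, y}.
That node has 2 child edges.

2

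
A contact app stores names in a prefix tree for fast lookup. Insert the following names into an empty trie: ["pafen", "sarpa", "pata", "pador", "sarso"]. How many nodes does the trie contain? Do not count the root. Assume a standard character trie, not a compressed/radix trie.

Trie structure (* marks end of a word):
(root)
├─ p
│  └─ a
│     ├─ d
│     │  └─ o
│     │     └─ r *
│     ├─ f
│     │  └─ e
│     │     └─ n *
│     └─ t
│        └─ a *
└─ s
   └─ a
      └─ r
         ├─ p
         │  └─ a *
         └─ s
            └─ o *
Counting every labelled node above: 17.

17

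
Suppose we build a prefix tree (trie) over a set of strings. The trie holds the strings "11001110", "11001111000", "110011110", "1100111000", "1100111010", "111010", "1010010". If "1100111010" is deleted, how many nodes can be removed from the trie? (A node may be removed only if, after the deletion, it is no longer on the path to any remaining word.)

2

Walk "1100111010" from the leaf back toward the root, removing each node that no remaining word uses.
The suffix "10" (2 nodes) is used only by "1100111010"; the node for "11001110" still has the child "0", so pruning stops there.
Nodes removed: 2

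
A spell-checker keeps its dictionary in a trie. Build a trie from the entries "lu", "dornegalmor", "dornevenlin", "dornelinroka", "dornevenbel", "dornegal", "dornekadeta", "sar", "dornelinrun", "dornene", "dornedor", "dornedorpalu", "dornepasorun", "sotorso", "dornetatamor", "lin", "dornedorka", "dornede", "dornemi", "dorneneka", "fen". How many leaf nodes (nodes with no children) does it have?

A leaf is a node with no children — equivalently, the end of a word that is not a proper prefix of any other stored word.
Those words: "dornede", "dornedorka", "dornedorpalu", "dornegalmor", "dornekadeta", "dornelinroka", "dornelinrun", "dornemi", "dorneneka", "dornepasorun", "dornetatamor", "dornevenbel", "dornevenlin", "fen", "lin", "lu", "sar", "sotorso"
Leaf count: 18

18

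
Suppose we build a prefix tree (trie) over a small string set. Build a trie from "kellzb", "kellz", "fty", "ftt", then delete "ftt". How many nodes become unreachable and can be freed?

1

After clearing the end-marker at "ftt", prune upward until reaching a node still needed by another word.
The suffix "t" (1 node) is used only by "ftt"; the node for "ft" still has the child "y", so pruning stops there.
Nodes removed: 1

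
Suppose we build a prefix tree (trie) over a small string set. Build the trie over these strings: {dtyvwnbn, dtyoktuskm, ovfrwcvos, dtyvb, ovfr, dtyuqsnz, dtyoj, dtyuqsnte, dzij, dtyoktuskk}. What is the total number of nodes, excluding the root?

37

Insert word by word; a character creates a node only if that edge doesn't already exist:
  "dtyvwnbn" → 8 new (d, t, y, v, w, n, b, n)
  "dtyoktuskm" → prefix "dty" already present; 7 new (o, k, t, u, s, k, m)
  "ovfrwcvos" → 9 new (o, v, f, r, w, c, v, o, s)
  "dtyvb" → prefix "dtyv" already present; 1 new (b)
  "ovfr" → prefix "ovfr" already present; 0 new (none)
  "dtyuqsnz" → prefix "dty" already present; 5 new (u, q, s, n, z)
  "dtyoj" → prefix "dtyo" already present; 1 new (j)
  "dtyuqsnte" → prefix "dtyuqsn" already present; 2 new (t, e)
  "dzij" → prefix "d" already present; 3 new (z, i, j)
  "dtyoktuskk" → prefix "dtyoktusk" already present; 1 new (k)
Total nodes = 8 + 7 + 9 + 1 + 0 + 5 + 1 + 2 + 3 + 1 = 37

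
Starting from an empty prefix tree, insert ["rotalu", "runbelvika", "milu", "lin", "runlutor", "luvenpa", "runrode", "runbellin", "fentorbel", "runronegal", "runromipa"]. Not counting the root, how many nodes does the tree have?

58

Trace insertions, counting only characters that open a new branch:
  "rotalu" → 6 new (r, o, t, a, l, u)
  "runbelvika" → prefix "r" already present; 9 new (u, n, b, e, l, v, i, k, a)
  "milu" → 4 new (m, i, l, u)
  "lin" → 3 new (l, i, n)
  "runlutor" → prefix "run" already present; 5 new (l, u, t, o, r)
  "luvenpa" → prefix "l" already present; 6 new (u, v, e, n, p, a)
  "runrode" → prefix "run" already present; 4 new (r, o, d, e)
  "runbellin" → prefix "runbel" already present; 3 new (l, i, n)
  "fentorbel" → 9 new (f, e, n, t, o, r, b, e, l)
  "runronegal" → prefix "runro" already present; 5 new (n, e, g, a, l)
  "runromipa" → prefix "runro" already present; 4 new (m, i, p, a)
Total nodes = 6 + 9 + 4 + 3 + 5 + 6 + 4 + 3 + 9 + 5 + 4 = 58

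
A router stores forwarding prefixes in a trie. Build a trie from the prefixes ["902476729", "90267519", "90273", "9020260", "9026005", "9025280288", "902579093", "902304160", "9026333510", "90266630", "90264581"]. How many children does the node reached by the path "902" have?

6

Walk "902" from the root, arriving at one node.
Characters that immediately follow "902" among the stored strings: {0, 3, 4, 5, 6, 7}.
That node has 6 child edges.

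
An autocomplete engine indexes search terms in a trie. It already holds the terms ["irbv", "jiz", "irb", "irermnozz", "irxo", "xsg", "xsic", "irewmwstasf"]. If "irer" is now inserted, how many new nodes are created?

0

Every character of "irer" already lies on an existing path (it is a prefix of some stored word).
No new nodes are needed: 0.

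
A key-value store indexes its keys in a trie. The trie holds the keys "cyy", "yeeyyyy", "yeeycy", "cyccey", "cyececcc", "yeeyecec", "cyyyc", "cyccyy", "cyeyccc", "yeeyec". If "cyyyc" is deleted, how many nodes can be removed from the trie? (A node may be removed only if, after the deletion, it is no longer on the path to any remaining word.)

Walk "cyyyc" from the leaf back toward the root, removing each node that no remaining word uses.
The suffix "yc" (2 nodes) is used only by "cyyyc"; "cyy" is itself a stored word, so pruning stops there.
Nodes removed: 2

2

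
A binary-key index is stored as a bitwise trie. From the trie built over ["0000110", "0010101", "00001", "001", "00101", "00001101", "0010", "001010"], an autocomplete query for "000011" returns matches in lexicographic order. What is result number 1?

DFS of the "000011" subtree visits, in order: "0000110", "00001101"
The 1st is 0000110.

0000110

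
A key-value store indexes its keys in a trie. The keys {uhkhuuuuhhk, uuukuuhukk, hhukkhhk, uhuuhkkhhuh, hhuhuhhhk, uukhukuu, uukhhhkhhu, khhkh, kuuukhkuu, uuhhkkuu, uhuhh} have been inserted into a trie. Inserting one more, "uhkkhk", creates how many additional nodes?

Walking "uhkkhk" from the root, the first 3 characters ("uhk") follow existing edges; "k" is the first miss.
Each of the 3 remaining characters creates one node.

3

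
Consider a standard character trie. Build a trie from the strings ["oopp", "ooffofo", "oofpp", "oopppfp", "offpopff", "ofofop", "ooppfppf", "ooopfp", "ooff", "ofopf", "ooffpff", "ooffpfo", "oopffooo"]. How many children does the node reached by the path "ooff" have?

2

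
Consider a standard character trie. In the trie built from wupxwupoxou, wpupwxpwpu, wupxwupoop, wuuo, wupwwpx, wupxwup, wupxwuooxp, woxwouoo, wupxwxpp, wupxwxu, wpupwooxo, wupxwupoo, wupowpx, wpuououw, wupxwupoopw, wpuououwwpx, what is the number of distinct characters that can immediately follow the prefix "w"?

3

Follow the path "w" to its node, then look at its outgoing edges.
Characters that immediately follow "w" among the stored strings: {o, p, u}.
That node has 3 child edges.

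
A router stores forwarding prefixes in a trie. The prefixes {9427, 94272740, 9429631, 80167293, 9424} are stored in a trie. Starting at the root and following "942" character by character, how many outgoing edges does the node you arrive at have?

Walk "942" from the root, arriving at one node.
Distinct next characters after "942": 4, 7, 9.
That node has 3 child edges.

3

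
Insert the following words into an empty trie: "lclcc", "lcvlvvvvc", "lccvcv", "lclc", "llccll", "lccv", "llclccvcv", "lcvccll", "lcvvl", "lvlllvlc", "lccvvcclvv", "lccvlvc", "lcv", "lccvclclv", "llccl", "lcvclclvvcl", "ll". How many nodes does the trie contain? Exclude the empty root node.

60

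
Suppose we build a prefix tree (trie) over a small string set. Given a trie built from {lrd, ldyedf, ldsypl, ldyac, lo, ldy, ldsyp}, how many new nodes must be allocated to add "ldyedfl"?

"ldyedf" is already a path in the trie; the remaining "l" must be added.
New nodes needed: |"ldyedfl"| − 6 = 7 − 6 = 1.

1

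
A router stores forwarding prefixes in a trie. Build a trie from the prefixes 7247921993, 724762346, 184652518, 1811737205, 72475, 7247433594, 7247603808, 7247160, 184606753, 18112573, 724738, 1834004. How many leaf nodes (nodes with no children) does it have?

12

A leaf is a node with no children — equivalently, the end of a word that is not a proper prefix of any other stored word.
Those words: "18112573", "1811737205", "1834004", "184606753", "184652518", "7247160", "724738", "7247433594", "72475", "7247603808", "724762346", "7247921993"
Leaf count: 12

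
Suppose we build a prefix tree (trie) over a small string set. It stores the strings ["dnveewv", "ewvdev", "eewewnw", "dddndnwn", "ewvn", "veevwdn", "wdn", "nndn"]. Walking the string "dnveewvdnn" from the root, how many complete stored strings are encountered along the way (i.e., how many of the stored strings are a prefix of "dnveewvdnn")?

1

Check each prefix of "dnveewvdnn" against the stored set — each match is an end-marker on the path.
Prefixes of the query that are stored words: "dnveewv"
Count: 1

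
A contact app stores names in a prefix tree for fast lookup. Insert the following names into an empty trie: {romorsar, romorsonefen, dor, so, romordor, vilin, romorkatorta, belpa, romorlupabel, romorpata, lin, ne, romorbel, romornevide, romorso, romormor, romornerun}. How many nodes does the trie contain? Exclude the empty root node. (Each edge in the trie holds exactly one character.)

70

Count nodes per top-level branch (shared prefixes stored once):
  'b'-branch (belpa): 5 nodes
  'd'-branch (dor): 3 nodes
  'l'-branch (lin): 3 nodes
  'n'-branch (ne): 2 nodes
  'r'-branch (romorbel, romordor, romorkatorta, romorlupabel, romormor, romornerun, romornevide, romorpata, romorsar, romorso, romorsonefen): 50 nodes
  's'-branch (so): 2 nodes
  'v'-branch (vilin): 5 nodes
Sum: 70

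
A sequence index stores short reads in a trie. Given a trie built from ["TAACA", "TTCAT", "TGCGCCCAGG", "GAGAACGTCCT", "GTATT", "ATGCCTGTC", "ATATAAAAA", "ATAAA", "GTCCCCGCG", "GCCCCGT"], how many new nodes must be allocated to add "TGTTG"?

Walking "TGTTG" from the root, the first 2 characters ("TG") follow existing edges; "T" is the first miss.
New nodes needed: |"TGTTG"| − 2 = 5 − 2 = 3.

3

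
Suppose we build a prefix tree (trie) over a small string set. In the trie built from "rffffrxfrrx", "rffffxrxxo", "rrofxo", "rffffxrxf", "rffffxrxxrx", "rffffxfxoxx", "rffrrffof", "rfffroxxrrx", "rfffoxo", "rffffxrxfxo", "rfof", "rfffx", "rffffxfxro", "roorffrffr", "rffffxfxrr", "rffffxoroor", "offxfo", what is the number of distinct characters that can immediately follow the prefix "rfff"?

4

Walk "rfff" from the root, arriving at one node.
Distinct next characters after "rfff": f, o, r, x.
That node has 4 child edges.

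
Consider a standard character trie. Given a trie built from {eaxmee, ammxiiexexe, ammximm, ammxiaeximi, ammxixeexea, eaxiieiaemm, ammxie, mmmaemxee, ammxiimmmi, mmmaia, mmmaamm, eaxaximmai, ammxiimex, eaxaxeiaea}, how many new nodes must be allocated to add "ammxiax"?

1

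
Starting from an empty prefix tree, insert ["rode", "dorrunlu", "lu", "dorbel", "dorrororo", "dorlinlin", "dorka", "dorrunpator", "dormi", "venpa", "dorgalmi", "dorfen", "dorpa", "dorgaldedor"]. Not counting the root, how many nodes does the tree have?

57

Insert word by word; a character creates a node only if that edge doesn't already exist:
  "rode" → 4 new (r, o, d, e)
  "dorrunlu" → 8 new (d, o, r, r, u, n, l, u)
  "lu" → 2 new (l, u)
  "dorbel" → prefix "dor" already present; 3 new (b, e, l)
  "dorrororo" → prefix "dorr" already present; 5 new (o, r, o, r, o)
  "dorlinlin" → prefix "dor" already present; 6 new (l, i, n, l, i, n)
  "dorka" → prefix "dor" already present; 2 new (k, a)
  "dorrunpator" → prefix "dorrun" already present; 5 new (p, a, t, o, r)
  "dormi" → prefix "dor" already present; 2 new (m, i)
  "venpa" → 5 new (v, e, n, p, a)
  "dorgalmi" → prefix "dor" already present; 5 new (g, a, l, m, i)
  "dorfen" → prefix "dor" already present; 3 new (f, e, n)
  "dorpa" → prefix "dor" already present; 2 new (p, a)
  "dorgaldedor" → prefix "dorgal" already present; 5 new (d, e, d, o, r)
Total nodes = 4 + 8 + 2 + 3 + 5 + 6 + 2 + 5 + 2 + 5 + 5 + 3 + 2 + 5 = 57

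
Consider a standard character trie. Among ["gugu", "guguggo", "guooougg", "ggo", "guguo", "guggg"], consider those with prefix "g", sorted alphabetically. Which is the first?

Filter for "g…" and sort: "ggo", "guggg", "gugu", "guguggo", "guguo", "guooougg"
The 1st is ggo.

ggo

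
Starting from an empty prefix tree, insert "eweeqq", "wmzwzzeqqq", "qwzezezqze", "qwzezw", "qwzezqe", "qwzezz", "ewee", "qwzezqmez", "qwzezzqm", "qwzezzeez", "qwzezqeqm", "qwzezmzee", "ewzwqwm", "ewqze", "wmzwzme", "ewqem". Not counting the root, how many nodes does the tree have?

Insert word by word; a character creates a node only if that edge doesn't already exist:
  "eweeqq" → 6 new (e, w, e, e, q, q)
  "wmzwzzeqqq" → 10 new (w, m, z, w, z, z, e, q, q, q)
  "qwzezezqze" → 10 new (q, w, z, e, z, e, z, q, z, e)
  "qwzezw" → prefix "qwzez" already present; 1 new (w)
  "qwzezqe" → prefix "qwzez" already present; 2 new (q, e)
  "qwzezz" → prefix "qwzez" already present; 1 new (z)
  "ewee" → prefix "ewee" already present; 0 new (none)
  "qwzezqmez" → prefix "qwzezq" already present; 3 new (m, e, z)
  "qwzezzqm" → prefix "qwzezz" already present; 2 new (q, m)
  "qwzezzeez" → prefix "qwzezz" already present; 3 new (e, e, z)
  "qwzezqeqm" → prefix "qwzezqe" already present; 2 new (q, m)
  "qwzezmzee" → prefix "qwzez" already present; 4 new (m, z, e, e)
  "ewzwqwm" → prefix "ew" already present; 5 new (z, w, q, w, m)
  "ewqze" → prefix "ew" already present; 3 new (q, z, e)
  "wmzwzme" → prefix "wmzwz" already present; 2 new (m, e)
  "ewqem" → prefix "ewq" already present; 2 new (e, m)
Total nodes = 6 + 10 + 10 + 1 + 2 + 1 + 0 + 3 + 2 + 3 + 2 + 4 + 5 + 3 + 2 + 2 = 56

56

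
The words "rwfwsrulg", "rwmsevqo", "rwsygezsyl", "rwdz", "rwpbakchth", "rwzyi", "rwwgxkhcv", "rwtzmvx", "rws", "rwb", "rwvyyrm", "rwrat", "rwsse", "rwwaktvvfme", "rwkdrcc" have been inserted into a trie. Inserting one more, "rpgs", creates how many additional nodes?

3

Walking "rpgs" from the root, the first 1 characters ("r") follow existing edges; "p" is the first miss.
New nodes needed: |"rpgs"| − 1 = 4 − 1 = 3.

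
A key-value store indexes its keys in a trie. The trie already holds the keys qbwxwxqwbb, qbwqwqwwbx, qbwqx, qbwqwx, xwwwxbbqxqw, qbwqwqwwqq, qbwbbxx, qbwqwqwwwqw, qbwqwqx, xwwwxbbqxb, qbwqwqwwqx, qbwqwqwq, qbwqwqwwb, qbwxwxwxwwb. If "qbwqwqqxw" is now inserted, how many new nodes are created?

3

"qbwqwq" is already a path in the trie; the remaining "qxw" must be added.
New nodes needed: |"qbwqwqqxw"| − 6 = 9 − 6 = 3.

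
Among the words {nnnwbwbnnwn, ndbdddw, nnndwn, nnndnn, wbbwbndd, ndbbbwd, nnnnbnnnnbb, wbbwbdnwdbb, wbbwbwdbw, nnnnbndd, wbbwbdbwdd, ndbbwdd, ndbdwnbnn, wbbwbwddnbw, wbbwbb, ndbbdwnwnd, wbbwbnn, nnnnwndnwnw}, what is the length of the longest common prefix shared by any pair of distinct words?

7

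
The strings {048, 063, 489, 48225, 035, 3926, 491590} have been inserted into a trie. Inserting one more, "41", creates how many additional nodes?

The longest prefix of "41" already in the trie is "4" (length 1).
So 2 − 1 = 1 new nodes.

1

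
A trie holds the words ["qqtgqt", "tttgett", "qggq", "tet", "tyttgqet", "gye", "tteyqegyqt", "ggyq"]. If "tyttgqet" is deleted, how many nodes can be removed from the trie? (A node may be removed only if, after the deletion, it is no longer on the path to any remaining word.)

7

After clearing the end-marker at "tyttgqet", prune upward until reaching a node still needed by another word.
The suffix "yttgqet" (7 nodes) is used only by "tyttgqet"; the node for "t" still has the child "t", so pruning stops there.
Nodes removed: 7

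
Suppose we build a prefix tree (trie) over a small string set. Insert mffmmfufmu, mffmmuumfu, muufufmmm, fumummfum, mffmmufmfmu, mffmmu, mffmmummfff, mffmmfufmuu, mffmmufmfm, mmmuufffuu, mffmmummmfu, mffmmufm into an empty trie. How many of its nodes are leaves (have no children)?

8

Leaves are exactly the stored words that no other stored word extends.
Those words: "fumummfum", "mffmmfufmuu", "mffmmufmfmu", "mffmmummfff", "mffmmummmfu", "mffmmuumfu", "mmmuufffuu", "muufufmmm"
Leaf count: 8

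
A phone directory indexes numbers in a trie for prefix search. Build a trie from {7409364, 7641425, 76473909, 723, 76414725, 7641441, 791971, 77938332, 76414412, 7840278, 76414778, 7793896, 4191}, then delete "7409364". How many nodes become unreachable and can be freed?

Walk "7409364" from the leaf back toward the root, removing each node that no remaining word uses.
The suffix "409364" (6 nodes) is used only by "7409364"; the node for "7" still has the child "6", so pruning stops there.
Nodes removed: 6

6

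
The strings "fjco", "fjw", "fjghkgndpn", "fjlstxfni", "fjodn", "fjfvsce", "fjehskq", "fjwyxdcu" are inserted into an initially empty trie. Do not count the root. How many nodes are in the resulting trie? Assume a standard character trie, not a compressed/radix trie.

Insert word by word; a character creates a node only if that edge doesn't already exist:
  "fjco" → 4 new (f, j, c, o)
  "fjw" → prefix "fj" already present; 1 new (w)
  "fjghkgndpn" → prefix "fj" already present; 8 new (g, h, k, g, n, d, p, n)
  "fjlstxfni" → prefix "fj" already present; 7 new (l, s, t, x, f, n, i)
  "fjodn" → prefix "fj" already present; 3 new (o, d, n)
  "fjfvsce" → prefix "fj" already present; 5 new (f, v, s, c, e)
  "fjehskq" → prefix "fj" already present; 5 new (e, h, s, k, q)
  "fjwyxdcu" → prefix "fjw" already present; 5 new (y, x, d, c, u)
Total nodes = 4 + 1 + 8 + 7 + 3 + 5 + 5 + 5 = 38

38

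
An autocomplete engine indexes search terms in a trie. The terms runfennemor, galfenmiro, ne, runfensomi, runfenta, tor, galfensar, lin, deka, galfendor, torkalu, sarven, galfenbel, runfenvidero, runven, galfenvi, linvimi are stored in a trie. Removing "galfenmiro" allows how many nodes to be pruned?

A node on "galfenmiro"'s path can go only if nothing else ends at it or branches off below it.
The suffix "miro" (4 nodes) is used only by "galfenmiro"; the node for "galfen" still has the child "s", so pruning stops there.
Nodes removed: 4

4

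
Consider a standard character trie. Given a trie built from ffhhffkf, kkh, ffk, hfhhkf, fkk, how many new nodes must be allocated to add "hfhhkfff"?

2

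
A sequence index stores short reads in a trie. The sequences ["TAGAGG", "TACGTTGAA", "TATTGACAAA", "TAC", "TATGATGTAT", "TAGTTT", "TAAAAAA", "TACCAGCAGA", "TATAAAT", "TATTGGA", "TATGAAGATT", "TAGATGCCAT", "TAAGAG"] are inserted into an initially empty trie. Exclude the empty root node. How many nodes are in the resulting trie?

Insert word by word; a character creates a node only if that edge doesn't already exist:
  "TAGAGG" → 6 new (T, A, G, A, G, G)
  "TACGTTGAA" → prefix "TA" already present; 7 new (C, G, T, T, G, A, A)
  "TATTGACAAA" → prefix "TA" already present; 8 new (T, T, G, A, C, A, A, A)
  "TAC" → prefix "TAC" already present; 0 new (none)
  "TATGATGTAT" → prefix "TAT" already present; 7 new (G, A, T, G, T, A, T)
  "TAGTTT" → prefix "TAG" already present; 3 new (T, T, T)
  "TAAAAAA" → prefix "TA" already present; 5 new (A, A, A, A, A)
  "TACCAGCAGA" → prefix "TAC" already present; 7 new (C, A, G, C, A, G, A)
  "TATAAAT" → prefix "TAT" already present; 4 new (A, A, A, T)
  "TATTGGA" → prefix "TATTG" already present; 2 new (G, A)
  "TATGAAGATT" → prefix "TATGA" already present; 5 new (A, G, A, T, T)
  "TAGATGCCAT" → prefix "TAGA" already present; 6 new (T, G, C, C, A, T)
  "TAAGAG" → prefix "TAA" already present; 3 new (G, A, G)
Total nodes = 6 + 7 + 8 + 0 + 7 + 3 + 5 + 7 + 4 + 2 + 5 + 6 + 3 = 63

63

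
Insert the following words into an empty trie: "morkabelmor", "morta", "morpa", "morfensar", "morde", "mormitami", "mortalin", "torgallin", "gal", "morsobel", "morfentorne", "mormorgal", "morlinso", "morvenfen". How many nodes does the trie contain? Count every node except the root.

Insert word by word; a character creates a node only if that edge doesn't already exist:
  "morkabelmor" → 11 new (m, o, r, k, a, b, e, l, m, o, r)
  "morta" → prefix "mor" already present; 2 new (t, a)
  "morpa" → prefix "mor" already present; 2 new (p, a)
  "morfensar" → prefix "mor" already present; 6 new (f, e, n, s, a, r)
  "morde" → prefix "mor" already present; 2 new (d, e)
  "mormitami" → prefix "mor" already present; 6 new (m, i, t, a, m, i)
  "mortalin" → prefix "morta" already present; 3 new (l, i, n)
  "torgallin" → 9 new (t, o, r, g, a, l, l, i, n)
  "gal" → 3 new (g, a, l)
  "morsobel" → prefix "mor" already present; 5 new (s, o, b, e, l)
  "morfentorne" → prefix "morfen" already present; 5 new (t, o, r, n, e)
  "mormorgal" → prefix "morm" already present; 5 new (o, r, g, a, l)
  "morlinso" → prefix "mor" already present; 5 new (l, i, n, s, o)
  "morvenfen" → prefix "mor" already present; 6 new (v, e, n, f, e, n)
Total nodes = 11 + 2 + 2 + 6 + 2 + 6 + 3 + 9 + 3 + 5 + 5 + 5 + 5 + 6 = 70

70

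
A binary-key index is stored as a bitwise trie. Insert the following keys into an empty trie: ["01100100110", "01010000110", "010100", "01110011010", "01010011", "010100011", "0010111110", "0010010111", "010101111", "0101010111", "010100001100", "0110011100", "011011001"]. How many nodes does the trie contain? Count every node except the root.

65

Insert word by word; a character creates a node only if that edge doesn't already exist:
  "01100100110" → 11 new (0, 1, 1, 0, 0, 1, 0, 0, 1, 1, 0)
  "01010000110" → prefix "01" already present; 9 new (0, 1, 0, 0, 0, 0, 1, 1, 0)
  "010100" → prefix "010100" already present; 0 new (none)
  "01110011010" → prefix "011" already present; 8 new (1, 0, 0, 1, 1, 0, 1, 0)
  "01010011" → prefix "010100" already present; 2 new (1, 1)
  "010100011" → prefix "0101000" already present; 2 new (1, 1)
  "0010111110" → prefix "0" already present; 9 new (0, 1, 0, 1, 1, 1, 1, 1, 0)
  "0010010111" → prefix "0010" already present; 6 new (0, 1, 0, 1, 1, 1)
  "010101111" → prefix "01010" already present; 4 new (1, 1, 1, 1)
  "0101010111" → prefix "010101" already present; 4 new (0, 1, 1, 1)
  "010100001100" → prefix "01010000110" already present; 1 new (0)
  "0110011100" → prefix "011001" already present; 4 new (1, 1, 0, 0)
  "011011001" → prefix "0110" already present; 5 new (1, 1, 0, 0, 1)
Total nodes = 11 + 9 + 0 + 8 + 2 + 2 + 9 + 6 + 4 + 4 + 1 + 4 + 5 = 65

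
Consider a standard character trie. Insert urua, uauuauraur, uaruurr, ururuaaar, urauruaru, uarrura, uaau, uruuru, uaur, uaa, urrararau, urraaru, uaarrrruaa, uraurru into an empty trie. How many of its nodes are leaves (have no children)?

Leaves are exactly the stored words that no other stored word extends.
Those words: "uaarrrruaa", "uaau", "uarrura", "uaruurr", "uaur", "uauuauraur", "uraurru", "urauruaru", "urraaru", "urrararau", "urua", "ururuaaar", "uruuru"
Leaf count: 13

13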